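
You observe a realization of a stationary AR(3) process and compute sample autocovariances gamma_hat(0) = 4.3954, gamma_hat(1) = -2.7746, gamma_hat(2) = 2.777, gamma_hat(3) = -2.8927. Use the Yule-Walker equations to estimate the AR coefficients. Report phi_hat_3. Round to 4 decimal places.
\hat\phi_{3} = -0.3310

The Yule-Walker equations for an AR(p) process read, in matrix form,
  Gamma_p phi = r_p,   with   (Gamma_p)_{ij} = gamma(|i - j|),
                       (r_p)_i = gamma(i),   i,j = 1..p.
Substitute the sample gammas (Toeplitz matrix and right-hand side of size 3):
  Gamma_p = [[4.3954, -2.7746, 2.777], [-2.7746, 4.3954, -2.7746], [2.777, -2.7746, 4.3954]]
  r_p     = [-2.7746, 2.777, -2.8927]
Written out (R1..R3):
  (R1) 4.3954 phi_1 - 2.7746 phi_2 + 2.777 phi_3 = -2.7746
  (R2) -2.7746 phi_1 + 4.3954 phi_2 - 2.7746 phi_3 = 2.777
  (R3) 2.777 phi_1 - 2.7746 phi_2 + 4.3954 phi_3 = -2.8927
Gaussian elimination:
  R2 <- R2 - (-2.7746/4.3954) R1 = R2 - (-0.631251) R1:  2.643931 phi_2 - 1.021616 phi_3 = 1.025531
  R3 <- R3 - (2.777/4.3954) R1 = R3 - (0.631797) R1:  -1.021616 phi_2 + 2.6409 phi_3 = -1.139716
  R3 <- R3 - (-1.021616/2.643931) R2 = R3 - (-0.3864) R2:  2.246147 phi_3 = -0.743451
Back-substitution:
  phi_hat_3 = -0.743451 / 2.246147 = -0.330989
  phi_hat_2 = (1.025531 - (-1.021616)(-0.330989)) / 2.643931 = 0.259987
  phi_hat_1 = (-2.7746 - (-2.7746)(0.259987) - (2.777)(-0.330989)) / 4.3954 = -0.258016
So phi_hat = [-0.2580, 0.2600, -0.3310].
Therefore phi_hat_3 = -0.3310.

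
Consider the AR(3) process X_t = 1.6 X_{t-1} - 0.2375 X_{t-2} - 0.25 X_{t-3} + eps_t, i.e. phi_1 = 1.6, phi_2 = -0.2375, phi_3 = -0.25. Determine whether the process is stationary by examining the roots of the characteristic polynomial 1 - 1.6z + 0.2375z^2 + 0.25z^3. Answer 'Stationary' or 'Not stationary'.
\text{Not stationary}

The AR(p) characteristic polynomial is P(z) = 1 - 1.6z + 0.2375z^2 + 0.25z^3.
Stationarity requires all roots to lie outside the unit circle, i.e. |z| > 1 for every root.
Degree 3: look for a simple real root z0 first, then factor out (1 - z/z0) and solve the remaining quadratic.
Testing z0 = 0.8: P(0.8) = 1 + (-1.6)(0.8) + (0.2375)(0.8)^2 + (0.25)(0.8)^3
  = 1 + (-1.28) + (0.152) + (0.128) = 0.  So z_0 = 0.8 is a root, |z_0| = 0.8.
Divide out the factor (1 - 1.25 z) = (1 - z/z0) (since 1/z0 = 1.25):
  P(z) = (1 - 1.25 z)(1 + (-0.35) z + (-0.2) z^2)
  [check: z-coef -0.35 - (1.25) = -1.6; z^2-coef -0.2 - (1.25)(-0.35) = 0.2375; z^3-coef -(1.25)(-0.2) = 0.25.]
Remaining roots from the quadratic factor 1 + (-0.35) z + (-0.2) z^2:
  Set 1 + (-0.35) z + (-0.2) z^2 = 0, i.e. a z^2 + b z + c = 0 with a = -0.2, b = -0.35, c = 1.
  Discriminant D = b^2 - 4ac = (-0.35)^2 - 4*(-0.2)*1 = 0.1225 - (-0.8) = 0.9225.
  D >= 0, so the roots are real: z = (-b +/- sqrt(D)) / (2a) = (0.35 +/- 0.960469) / (-0.4).
    z_1 = (0.35 + 0.960469) / (-0.4) = -3.2762,   |z_1| = 3.2762.
    z_2 = (0.35 - 0.960469) / (-0.4) = 1.5262,   |z_2| = 1.5262.
Moduli of all roots: 0.8000, 3.2762, 1.5262.
All moduli strictly greater than 1? No.
Verdict: Not stationary.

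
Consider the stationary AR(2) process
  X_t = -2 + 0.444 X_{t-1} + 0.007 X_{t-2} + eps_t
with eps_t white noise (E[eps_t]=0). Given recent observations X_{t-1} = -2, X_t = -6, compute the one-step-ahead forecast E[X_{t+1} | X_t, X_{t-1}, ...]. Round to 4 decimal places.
E[X_{t+1} \mid \mathcal F_t] = -4.6780

For an AR(p) model X_t = c + sum_i phi_i X_{t-i} + eps_t, the
one-step-ahead conditional mean is
  E[X_{t+1} | X_t, ...] = c + sum_i phi_i X_{t+1-i}.
Substitute known values:
  E[X_{t+1} | ...] = -2 + (0.444) * (-6) + (0.007) * (-2)
                   = -4.6780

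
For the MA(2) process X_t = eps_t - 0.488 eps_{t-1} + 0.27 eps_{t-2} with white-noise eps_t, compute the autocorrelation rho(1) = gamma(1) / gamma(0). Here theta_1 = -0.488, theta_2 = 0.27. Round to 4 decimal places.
\rho(1) = -0.4727

For an MA(q) process with theta_0 = 1, the autocovariance is
  gamma(k) = sigma^2 * sum_{i=0..q-k} theta_i * theta_{i+k},
and rho(k) = gamma(k) / gamma(0). Sigma^2 cancels.
  numerator   = (1)*(-0.488) + (-0.488)*(0.27) = -0.61976.
  denominator = (1)^2 + (-0.488)^2 + (0.27)^2 = 1.311044.
  rho(1) = -0.61976 / 1.311044 = -0.4727.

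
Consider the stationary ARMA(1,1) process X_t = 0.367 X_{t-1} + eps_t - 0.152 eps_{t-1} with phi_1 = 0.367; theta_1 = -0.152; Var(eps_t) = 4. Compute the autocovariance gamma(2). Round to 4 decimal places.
\gamma(2) = 0.3444

Multiply the model equation by X_{t-k} and take expectations. With theta_0 = psi_0 = 1 and psi_j the MA(infinity) weights, this gives
  gamma(k) - sum_i phi_i gamma(k-i) = c_k,
  c_k = sigma^2 * sum_{j=k..q} theta_j psi_{j-k}   (c_k = 0 for k > q),
using gamma(-m) = gamma(m).
psi-weights needed (psi_j = theta_j + sum_i phi_i psi_{j-i}):
  psi_1 = theta_1 + phi_1 = -0.152 + (0.367) = 0.215
Right-hand sides:
  c_0 = sigma^2 (1 + theta_1 psi_1) = 4 * (1 + (-0.152)(0.215)) = 4 * 0.96732 = 3.86928
  c_1 = sigma^2 theta_1 = 4 * (-0.152) = -0.608
  c_2 = 0
Equations for k = 0 and k = 1 (AR order 1):
  gamma(0) = phi_1 gamma(1) + c_0
  gamma(1) = phi_1 gamma(0) + c_1
Substituting the second into the first: gamma(0) (1 - phi_1^2) = c_0 + phi_1 c_1, so
  gamma(0) = (c_0 + phi_1 c_1) / (1 - phi_1^2) = (3.86928 + (0.367)(-0.608)) / (1 - (0.367)^2) = 3.646144 / 0.865311 = 4.21368.
  gamma(1) = phi_1 gamma(0) + c_1 = (0.367)(4.21368) + (-0.608) = 0.938421.
For k = 2 (> q): gamma(2) = phi_1 gamma(1) = (0.367)(0.938421) = 0.3444.
Therefore gamma(2) = 0.3444 (to 4 decimal places).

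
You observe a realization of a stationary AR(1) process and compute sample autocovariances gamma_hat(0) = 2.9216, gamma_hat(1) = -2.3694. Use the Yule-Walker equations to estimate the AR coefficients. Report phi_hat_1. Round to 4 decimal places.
\hat\phi_{1} = -0.8110

The Yule-Walker equations for an AR(p) process read, in matrix form,
  Gamma_p phi = r_p,   with   (Gamma_p)_{ij} = gamma(|i - j|),
                       (r_p)_i = gamma(i),   i,j = 1..p.
Substitute the sample gammas (Toeplitz matrix and right-hand side of size 1):
  Gamma_p = [[2.9216]]
  r_p     = [-2.3694]
With p = 1 this is the single equation gamma(0) phi_1 = gamma(1):
  phi_hat_1 = gamma(1) / gamma(0) = -2.3694 / 2.9216 = -0.8110.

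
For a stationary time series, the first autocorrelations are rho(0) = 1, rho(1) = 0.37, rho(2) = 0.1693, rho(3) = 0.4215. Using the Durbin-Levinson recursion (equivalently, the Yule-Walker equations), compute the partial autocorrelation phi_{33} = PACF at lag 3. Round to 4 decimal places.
\phi_{33} = 0.4030

The PACF at lag k is phi_{kk}, the last component of the solution
to the Yule-Walker system G_k phi = r_k where
  (G_k)_{ij} = rho(|i - j|), (r_k)_i = rho(i), i,j = 1..k.
Equivalently, Durbin-Levinson gives phi_{kk} iteratively:
  phi_{11} = rho(1)
  phi_{kk} = [rho(k) - sum_{j=1..k-1} phi_{k-1,j} rho(k-j)]
            / [1 - sum_{j=1..k-1} phi_{k-1,j} rho(j)],
  phi_{k,j} = phi_{k-1,j} - phi_{kk} phi_{k-1,k-j},  j = 1..k-1.
Step k = 1:
  phi_11 = rho(1) = 0.37.
Step k = 2:
  phi_22 = [rho(2) - phi_11 rho(1)] / [1 - phi_11 rho(1)] = [0.1693 - (0.37)(0.37)] / [1 - (0.37)(0.37)]
         = 0.0324 / 0.8631 = 0.037539.
  Update: phi_21 = phi_11 - phi_22 phi_11 = 0.37 - (0.037539)(0.37) = 0.356111.
Step k = 3:
  phi_33 = [rho(3) - phi_21 rho(2) - phi_22 rho(1)] / [1 - phi_21 rho(1) - phi_22 rho(2)]
    numerator   = 0.4215 - (0.356111)(0.1693) - (0.037539)(0.37) = 0.34732102
    denominator = 1 - (0.356111)(0.37) - (0.037539)(0.1693) = 0.86188373
  phi_33 = 0.34732102 / 0.86188373 = 0.403.
Therefore phi_{33} = 0.4030.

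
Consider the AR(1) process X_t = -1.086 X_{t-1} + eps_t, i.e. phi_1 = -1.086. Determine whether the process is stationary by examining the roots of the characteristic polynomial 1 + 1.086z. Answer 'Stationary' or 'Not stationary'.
\text{Not stationary}

The AR(p) characteristic polynomial is P(z) = 1 + 1.086z.
Stationarity requires all roots to lie outside the unit circle, i.e. |z| > 1 for every root.
This is linear in z: 1 + (1.086) z = 0  =>  z = -1/(1.086) = -0.92081,  |z| = 0.92081.
Moduli of all roots: 0.9208.
All moduli strictly greater than 1? No.
Verdict: Not stationary.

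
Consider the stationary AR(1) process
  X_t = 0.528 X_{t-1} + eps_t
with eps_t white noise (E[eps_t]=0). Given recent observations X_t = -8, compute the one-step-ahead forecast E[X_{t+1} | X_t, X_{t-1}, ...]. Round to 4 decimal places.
E[X_{t+1} \mid \mathcal F_t] = -4.2240

For an AR(p) model X_t = c + sum_i phi_i X_{t-i} + eps_t, the
one-step-ahead conditional mean is
  E[X_{t+1} | X_t, ...] = c + sum_i phi_i X_{t+1-i}.
Substitute known values:
  E[X_{t+1} | ...] = (0.528) * (-8)
                   = -4.2240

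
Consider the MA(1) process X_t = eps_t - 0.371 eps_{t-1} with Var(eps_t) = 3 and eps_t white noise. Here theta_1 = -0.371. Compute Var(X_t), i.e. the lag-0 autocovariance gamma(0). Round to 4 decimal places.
\gamma(0) = 3.4129

For an MA(q) process X_t = eps_t + sum_i theta_i eps_{t-i} with
Var(eps_t) = sigma^2, the variance is
  gamma(0) = sigma^2 * (1 + sum_i theta_i^2).
  sum_i theta_i^2 = (-0.371)^2 = 0.137641.
  gamma(0) = 3 * (1 + 0.137641) = 3 * 1.137641 = 3.412923, which rounds to 3.4129.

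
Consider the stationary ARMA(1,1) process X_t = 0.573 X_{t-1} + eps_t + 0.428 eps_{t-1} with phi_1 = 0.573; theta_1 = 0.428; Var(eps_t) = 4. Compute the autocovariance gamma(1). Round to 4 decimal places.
\gamma(1) = 7.4232

Multiply the model equation by X_{t-k} and take expectations. With theta_0 = psi_0 = 1 and psi_j the MA(infinity) weights, this gives
  gamma(k) - sum_i phi_i gamma(k-i) = c_k,
  c_k = sigma^2 * sum_{j=k..q} theta_j psi_{j-k}   (c_k = 0 for k > q),
using gamma(-m) = gamma(m).
psi-weights needed (psi_j = theta_j + sum_i phi_i psi_{j-i}):
  psi_1 = theta_1 + phi_1 = 0.428 + (0.573) = 1.001
Right-hand sides:
  c_0 = sigma^2 (1 + theta_1 psi_1) = 4 * (1 + (0.428)(1.001)) = 4 * 1.428428 = 5.713712
  c_1 = sigma^2 theta_1 = 4 * (0.428) = 1.712
  c_2 = 0
Equations for k = 0 and k = 1 (AR order 1):
  gamma(0) = phi_1 gamma(1) + c_0
  gamma(1) = phi_1 gamma(0) + c_1
Substituting the second into the first: gamma(0) (1 - phi_1^2) = c_0 + phi_1 c_1, so
  gamma(0) = (c_0 + phi_1 c_1) / (1 - phi_1^2) = (5.713712 + (0.573)(1.712)) / (1 - (0.573)^2) = 6.694688 / 0.671671 = 9.967213.
  gamma(1) = phi_1 gamma(0) + c_1 = (0.573)(9.967213) + (1.712) = 7.423213.
Therefore gamma(1) = 7.4232 (to 4 decimal places).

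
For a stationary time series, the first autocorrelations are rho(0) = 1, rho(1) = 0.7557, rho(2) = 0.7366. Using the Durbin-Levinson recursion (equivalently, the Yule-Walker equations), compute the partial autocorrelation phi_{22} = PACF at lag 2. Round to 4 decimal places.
\phi_{22} = 0.3859

The PACF at lag k is phi_{kk}, the last component of the solution
to the Yule-Walker system G_k phi = r_k where
  (G_k)_{ij} = rho(|i - j|), (r_k)_i = rho(i), i,j = 1..k.
Equivalently, Durbin-Levinson gives phi_{kk} iteratively:
  phi_{11} = rho(1)
  phi_{kk} = [rho(k) - sum_{j=1..k-1} phi_{k-1,j} rho(k-j)]
            / [1 - sum_{j=1..k-1} phi_{k-1,j} rho(j)],
  phi_{k,j} = phi_{k-1,j} - phi_{kk} phi_{k-1,k-j},  j = 1..k-1.
Step k = 1:
  phi_11 = rho(1) = 0.7557.
Step k = 2:
  phi_22 = [rho(2) - phi_11 rho(1)] / [1 - phi_11 rho(1)] = [0.7366 - (0.7557)(0.7557)] / [1 - (0.7557)(0.7557)]
         = 0.16551751 / 0.42891751 = 0.3859.
Therefore phi_{22} = 0.3859.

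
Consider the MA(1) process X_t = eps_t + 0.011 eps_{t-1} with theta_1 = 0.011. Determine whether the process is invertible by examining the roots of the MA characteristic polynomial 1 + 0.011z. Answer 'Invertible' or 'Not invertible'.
\text{Invertible}

The MA(q) characteristic polynomial is P(z) = 1 + 0.011z.
Invertibility requires all roots to lie outside the unit circle, i.e. |z| > 1 for every root.
This is linear in z: 1 + (0.011) z = 0  =>  z = -1/(0.011) = -90.909091,  |z| = 90.909091.
Moduli of all roots: 90.9091.
All moduli strictly greater than 1? Yes.
Verdict: Invertible.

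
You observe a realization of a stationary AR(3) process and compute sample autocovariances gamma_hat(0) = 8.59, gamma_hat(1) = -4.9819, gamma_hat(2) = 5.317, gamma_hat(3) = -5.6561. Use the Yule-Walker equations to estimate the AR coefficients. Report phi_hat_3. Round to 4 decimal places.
\hat\phi_{3} = -0.3780

The Yule-Walker equations for an AR(p) process read, in matrix form,
  Gamma_p phi = r_p,   with   (Gamma_p)_{ij} = gamma(|i - j|),
                       (r_p)_i = gamma(i),   i,j = 1..p.
Substitute the sample gammas (Toeplitz matrix and right-hand side of size 3):
  Gamma_p = [[8.59, -4.9819, 5.317], [-4.9819, 8.59, -4.9819], [5.317, -4.9819, 8.59]]
  r_p     = [-4.9819, 5.317, -5.6561]
Written out (R1..R3):
  (R1) 8.59 phi_1 - 4.9819 phi_2 + 5.317 phi_3 = -4.9819
  (R2) -4.9819 phi_1 + 8.59 phi_2 - 4.9819 phi_3 = 5.317
  (R3) 5.317 phi_1 - 4.9819 phi_2 + 8.59 phi_3 = -5.6561
Gaussian elimination:
  R2 <- R2 - (-4.9819/8.59) R1 = R2 - (-0.579965) R1:  5.700672 phi_2 - 1.898226 phi_3 = 2.427672
  R3 <- R3 - (5.317/8.59) R1 = R3 - (0.618976) R1:  -1.898226 phi_2 + 5.298907 phi_3 = -2.572426
  R3 <- R3 - (-1.898226/5.700672) R2 = R3 - (-0.332983) R2:  4.66683 phi_3 = -1.764053
Back-substitution:
  phi_hat_3 = -1.764053 / 4.66683 = -0.377998
  phi_hat_2 = (2.427672 - (-1.898226)(-0.377998)) / 5.700672 = 0.29999
  phi_hat_1 = (-4.9819 - (-4.9819)(0.29999) - (5.317)(-0.377998)) / 8.59 = -0.17201
So phi_hat = [-0.1720, 0.3000, -0.3780].
Therefore phi_hat_3 = -0.3780.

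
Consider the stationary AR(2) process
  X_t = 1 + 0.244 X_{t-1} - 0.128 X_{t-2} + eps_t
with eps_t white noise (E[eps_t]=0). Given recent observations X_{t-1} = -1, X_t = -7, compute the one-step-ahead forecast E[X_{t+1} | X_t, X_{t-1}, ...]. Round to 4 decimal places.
E[X_{t+1} \mid \mathcal F_t] = -0.5800

For an AR(p) model X_t = c + sum_i phi_i X_{t-i} + eps_t, the
one-step-ahead conditional mean is
  E[X_{t+1} | X_t, ...] = c + sum_i phi_i X_{t+1-i}.
Substitute known values:
  E[X_{t+1} | ...] = 1 + (0.244) * (-7) + (-0.128) * (-1)
                   = -0.5800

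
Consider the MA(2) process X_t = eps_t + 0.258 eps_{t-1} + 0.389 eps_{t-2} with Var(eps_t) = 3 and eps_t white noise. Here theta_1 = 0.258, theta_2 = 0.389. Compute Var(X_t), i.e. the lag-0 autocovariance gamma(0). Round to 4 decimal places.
\gamma(0) = 3.6537

For an MA(q) process X_t = eps_t + sum_i theta_i eps_{t-i} with
Var(eps_t) = sigma^2, the variance is
  gamma(0) = sigma^2 * (1 + sum_i theta_i^2).
  sum_i theta_i^2 = (0.258)^2 + (0.389)^2 = 0.066564 + 0.151321 = 0.217885.
  gamma(0) = 3 * (1 + 0.217885) = 3 * 1.217885 = 3.653655, which rounds to 3.6537.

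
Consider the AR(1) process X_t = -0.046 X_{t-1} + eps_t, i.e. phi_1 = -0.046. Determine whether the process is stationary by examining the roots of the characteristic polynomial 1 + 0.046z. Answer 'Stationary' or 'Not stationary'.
\text{Stationary}

The AR(p) characteristic polynomial is P(z) = 1 + 0.046z.
Stationarity requires all roots to lie outside the unit circle, i.e. |z| > 1 for every root.
This is linear in z: 1 + (0.046) z = 0  =>  z = -1/(0.046) = -21.73913,  |z| = 21.73913.
Moduli of all roots: 21.7391.
All moduli strictly greater than 1? Yes.
Verdict: Stationary.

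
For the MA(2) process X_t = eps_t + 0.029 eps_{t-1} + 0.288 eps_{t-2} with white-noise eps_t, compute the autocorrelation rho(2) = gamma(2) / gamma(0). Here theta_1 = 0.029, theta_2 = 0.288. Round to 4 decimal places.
\rho(2) = 0.2657

For an MA(q) process with theta_0 = 1, the autocovariance is
  gamma(k) = sigma^2 * sum_{i=0..q-k} theta_i * theta_{i+k},
and rho(k) = gamma(k) / gamma(0). Sigma^2 cancels.
  numerator   = (1)*(0.288) = 0.288.
  denominator = (1)^2 + (0.029)^2 + (0.288)^2 = 1.083785.
  rho(2) = 0.288 / 1.083785 = 0.2657.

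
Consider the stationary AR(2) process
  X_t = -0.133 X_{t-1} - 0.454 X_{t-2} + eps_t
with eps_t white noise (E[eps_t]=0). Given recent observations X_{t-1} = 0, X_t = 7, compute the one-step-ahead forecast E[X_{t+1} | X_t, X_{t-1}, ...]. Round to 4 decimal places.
E[X_{t+1} \mid \mathcal F_t] = -0.9310

For an AR(p) model X_t = c + sum_i phi_i X_{t-i} + eps_t, the
one-step-ahead conditional mean is
  E[X_{t+1} | X_t, ...] = c + sum_i phi_i X_{t+1-i}.
Substitute known values:
  E[X_{t+1} | ...] = (-0.133) * (7) + (-0.454) * (0)
                   = -0.9310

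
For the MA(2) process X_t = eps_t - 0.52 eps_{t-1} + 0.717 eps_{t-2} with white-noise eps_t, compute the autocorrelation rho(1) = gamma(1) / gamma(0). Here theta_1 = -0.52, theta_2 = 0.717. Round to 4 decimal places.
\rho(1) = -0.5003

For an MA(q) process with theta_0 = 1, the autocovariance is
  gamma(k) = sigma^2 * sum_{i=0..q-k} theta_i * theta_{i+k},
and rho(k) = gamma(k) / gamma(0). Sigma^2 cancels.
  numerator   = (1)*(-0.52) + (-0.52)*(0.717) = -0.89284.
  denominator = (1)^2 + (-0.52)^2 + (0.717)^2 = 1.784489.
  rho(1) = -0.89284 / 1.784489 = -0.5003.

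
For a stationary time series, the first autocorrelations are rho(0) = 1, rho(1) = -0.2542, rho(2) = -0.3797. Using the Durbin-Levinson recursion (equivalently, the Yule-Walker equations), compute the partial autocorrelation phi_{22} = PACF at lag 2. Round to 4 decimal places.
\phi_{22} = -0.4750

The PACF at lag k is phi_{kk}, the last component of the solution
to the Yule-Walker system G_k phi = r_k where
  (G_k)_{ij} = rho(|i - j|), (r_k)_i = rho(i), i,j = 1..k.
Equivalently, Durbin-Levinson gives phi_{kk} iteratively:
  phi_{11} = rho(1)
  phi_{kk} = [rho(k) - sum_{j=1..k-1} phi_{k-1,j} rho(k-j)]
            / [1 - sum_{j=1..k-1} phi_{k-1,j} rho(j)],
  phi_{k,j} = phi_{k-1,j} - phi_{kk} phi_{k-1,k-j},  j = 1..k-1.
Step k = 1:
  phi_11 = rho(1) = -0.2542.
Step k = 2:
  phi_22 = [rho(2) - phi_11 rho(1)] / [1 - phi_11 rho(1)] = [-0.3797 - (-0.2542)(-0.2542)] / [1 - (-0.2542)(-0.2542)]
         = -0.44431764 / 0.93538236 = -0.475.
Therefore phi_{22} = -0.4750.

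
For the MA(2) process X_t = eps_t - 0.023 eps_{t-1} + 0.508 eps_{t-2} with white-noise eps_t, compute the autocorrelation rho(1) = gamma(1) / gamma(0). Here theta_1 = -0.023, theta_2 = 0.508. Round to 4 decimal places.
\rho(1) = -0.0276

For an MA(q) process with theta_0 = 1, the autocovariance is
  gamma(k) = sigma^2 * sum_{i=0..q-k} theta_i * theta_{i+k},
and rho(k) = gamma(k) / gamma(0). Sigma^2 cancels.
  numerator   = (1)*(-0.023) + (-0.023)*(0.508) = -0.034684.
  denominator = (1)^2 + (-0.023)^2 + (0.508)^2 = 1.258593.
  rho(1) = -0.034684 / 1.258593 = -0.0276.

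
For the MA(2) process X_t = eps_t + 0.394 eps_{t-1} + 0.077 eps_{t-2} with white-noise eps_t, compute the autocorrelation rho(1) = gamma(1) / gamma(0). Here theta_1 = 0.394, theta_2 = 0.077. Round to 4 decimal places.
\rho(1) = 0.3654

For an MA(q) process with theta_0 = 1, the autocovariance is
  gamma(k) = sigma^2 * sum_{i=0..q-k} theta_i * theta_{i+k},
and rho(k) = gamma(k) / gamma(0). Sigma^2 cancels.
  numerator   = (1)*(0.394) + (0.394)*(0.077) = 0.424338.
  denominator = (1)^2 + (0.394)^2 + (0.077)^2 = 1.161165.
  rho(1) = 0.424338 / 1.161165 = 0.3654.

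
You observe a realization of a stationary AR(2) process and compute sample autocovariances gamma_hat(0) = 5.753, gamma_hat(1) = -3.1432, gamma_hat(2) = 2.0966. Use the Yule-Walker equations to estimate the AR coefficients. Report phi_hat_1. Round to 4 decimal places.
\hat\phi_{1} = -0.4950

The Yule-Walker equations for an AR(p) process read, in matrix form,
  Gamma_p phi = r_p,   with   (Gamma_p)_{ij} = gamma(|i - j|),
                       (r_p)_i = gamma(i),   i,j = 1..p.
Substitute the sample gammas (Toeplitz matrix and right-hand side of size 2):
  Gamma_p = [[5.753, -3.1432], [-3.1432, 5.753]]
  r_p     = [-3.1432, 2.0966]
Written out:
  5.753 phi_1 - 3.1432 phi_2 = -3.1432
  -3.1432 phi_1 + 5.753 phi_2 = 2.0966
Solve by Cramer's rule:
  det = gamma(0)^2 - gamma(1)^2 = (5.753)^2 - (-3.1432)^2 = 33.097009 - 9.87970624 = 23.21730276
  phi_hat_1 = [gamma(1) gamma(0) - gamma(1) gamma(2)] / det = [(-3.1432)(5.753) - (-3.1432)(2.0966)] / 23.21730276 = -11.49279648 / 23.21730276 = -0.495
  phi_hat_2 = [gamma(0) gamma(2) - gamma(1)^2] / det = [(5.753)(2.0966) - (-3.1432)^2] / 23.21730276 = 2.18203356 / 23.21730276 = 0.094
So phi_hat = [-0.4950, 0.0940].
Therefore phi_hat_1 = -0.4950.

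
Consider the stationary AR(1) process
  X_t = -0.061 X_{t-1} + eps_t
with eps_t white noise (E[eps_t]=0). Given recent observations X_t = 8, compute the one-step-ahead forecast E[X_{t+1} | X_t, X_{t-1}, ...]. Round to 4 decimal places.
E[X_{t+1} \mid \mathcal F_t] = -0.4880

For an AR(p) model X_t = c + sum_i phi_i X_{t-i} + eps_t, the
one-step-ahead conditional mean is
  E[X_{t+1} | X_t, ...] = c + sum_i phi_i X_{t+1-i}.
Substitute known values:
  E[X_{t+1} | ...] = (-0.061) * (8)
                   = -0.4880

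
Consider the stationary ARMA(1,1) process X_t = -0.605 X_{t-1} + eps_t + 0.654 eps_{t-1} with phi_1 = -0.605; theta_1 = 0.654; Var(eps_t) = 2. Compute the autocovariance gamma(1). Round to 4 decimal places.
\gamma(1) = 0.0934

Multiply the model equation by X_{t-k} and take expectations. With theta_0 = psi_0 = 1 and psi_j the MA(infinity) weights, this gives
  gamma(k) - sum_i phi_i gamma(k-i) = c_k,
  c_k = sigma^2 * sum_{j=k..q} theta_j psi_{j-k}   (c_k = 0 for k > q),
using gamma(-m) = gamma(m).
psi-weights needed (psi_j = theta_j + sum_i phi_i psi_{j-i}):
  psi_1 = theta_1 + phi_1 = 0.654 + (-0.605) = 0.049
Right-hand sides:
  c_0 = sigma^2 (1 + theta_1 psi_1) = 2 * (1 + (0.654)(0.049)) = 2 * 1.032046 = 2.064092
  c_1 = sigma^2 theta_1 = 2 * (0.654) = 1.308
  c_2 = 0
Equations for k = 0 and k = 1 (AR order 1):
  gamma(0) = phi_1 gamma(1) + c_0
  gamma(1) = phi_1 gamma(0) + c_1
Substituting the second into the first: gamma(0) (1 - phi_1^2) = c_0 + phi_1 c_1, so
  gamma(0) = (c_0 + phi_1 c_1) / (1 - phi_1^2) = (2.064092 + (-0.605)(1.308)) / (1 - (-0.605)^2) = 1.272752 / 0.633975 = 2.007574.
  gamma(1) = phi_1 gamma(0) + c_1 = (-0.605)(2.007574) + (1.308) = 0.093417.
Therefore gamma(1) = 0.0934 (to 4 decimal places).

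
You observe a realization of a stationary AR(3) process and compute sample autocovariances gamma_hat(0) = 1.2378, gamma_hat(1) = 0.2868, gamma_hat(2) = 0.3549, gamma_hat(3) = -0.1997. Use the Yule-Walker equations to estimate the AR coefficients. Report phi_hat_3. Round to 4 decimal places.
\hat\phi_{3} = -0.3020

The Yule-Walker equations for an AR(p) process read, in matrix form,
  Gamma_p phi = r_p,   with   (Gamma_p)_{ij} = gamma(|i - j|),
                       (r_p)_i = gamma(i),   i,j = 1..p.
Substitute the sample gammas (Toeplitz matrix and right-hand side of size 3):
  Gamma_p = [[1.2378, 0.2868, 0.3549], [0.2868, 1.2378, 0.2868], [0.3549, 0.2868, 1.2378]]
  r_p     = [0.2868, 0.3549, -0.1997]
Written out (R1..R3):
  (R1) 1.2378 phi_1 + 0.2868 phi_2 + 0.3549 phi_3 = 0.2868
  (R2) 0.2868 phi_1 + 1.2378 phi_2 + 0.2868 phi_3 = 0.3549
  (R3) 0.3549 phi_1 + 0.2868 phi_2 + 1.2378 phi_3 = -0.1997
Gaussian elimination:
  R2 <- R2 - (0.2868/1.2378) R1 = R2 - (0.231701) R1:  1.171348 phi_2 + 0.204569 phi_3 = 0.288448
  R3 <- R3 - (0.3549/1.2378) R1 = R3 - (0.286718) R1:  0.204569 phi_2 + 1.136044 phi_3 = -0.281931
  R3 <- R3 - (0.204569/1.171348) R2 = R3 - (0.174644) R2:  1.100317 phi_3 = -0.332307
Back-substitution:
  phi_hat_3 = -0.332307 / 1.100317 = -0.30201
  phi_hat_2 = (0.288448 - (0.204569)(-0.30201)) / 1.171348 = 0.298997
  phi_hat_1 = (0.2868 - (0.2868)(0.298997) - (0.3549)(-0.30201)) / 1.2378 = 0.249015
So phi_hat = [0.2490, 0.2990, -0.3020].
Therefore phi_hat_3 = -0.3020.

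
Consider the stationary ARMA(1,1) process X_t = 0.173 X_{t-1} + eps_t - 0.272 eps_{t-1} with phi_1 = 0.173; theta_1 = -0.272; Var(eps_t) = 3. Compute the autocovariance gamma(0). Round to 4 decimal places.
\gamma(0) = 3.0303

Multiply the model equation by X_{t-k} and take expectations. With theta_0 = psi_0 = 1 and psi_j the MA(infinity) weights, this gives
  gamma(k) - sum_i phi_i gamma(k-i) = c_k,
  c_k = sigma^2 * sum_{j=k..q} theta_j psi_{j-k}   (c_k = 0 for k > q),
using gamma(-m) = gamma(m).
psi-weights needed (psi_j = theta_j + sum_i phi_i psi_{j-i}):
  psi_1 = theta_1 + phi_1 = -0.272 + (0.173) = -0.099
Right-hand sides:
  c_0 = sigma^2 (1 + theta_1 psi_1) = 3 * (1 + (-0.272)(-0.099)) = 3 * 1.026928 = 3.080784
  c_1 = sigma^2 theta_1 = 3 * (-0.272) = -0.816
  c_2 = 0
Equations for k = 0 and k = 1 (AR order 1):
  gamma(0) = phi_1 gamma(1) + c_0
  gamma(1) = phi_1 gamma(0) + c_1
Substituting the second into the first: gamma(0) (1 - phi_1^2) = c_0 + phi_1 c_1, so
  gamma(0) = (c_0 + phi_1 c_1) / (1 - phi_1^2) = (3.080784 + (0.173)(-0.816)) / (1 - (0.173)^2) = 2.939616 / 0.970071 = 3.03031.
Therefore gamma(0) = 3.0303 (to 4 decimal places).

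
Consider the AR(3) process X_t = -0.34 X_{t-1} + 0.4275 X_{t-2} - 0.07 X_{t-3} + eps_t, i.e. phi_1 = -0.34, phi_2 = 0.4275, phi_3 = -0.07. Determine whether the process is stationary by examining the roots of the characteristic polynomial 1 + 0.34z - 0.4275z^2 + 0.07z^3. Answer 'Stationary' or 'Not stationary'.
\text{Stationary}

The AR(p) characteristic polynomial is P(z) = 1 + 0.34z - 0.4275z^2 + 0.07z^3.
Stationarity requires all roots to lie outside the unit circle, i.e. |z| > 1 for every root.
Degree 3: look for a simple real root z0 first, then factor out (1 - z/z0) and solve the remaining quadratic.
Testing z0 = 4: P(4) = 1 + (0.34)(4) + (-0.4275)(4)^2 + (0.07)(4)^3
  = 1 + (1.36) + (-6.84) + (4.48) = 0.  So z_0 = 4 is a root, |z_0| = 4.
Divide out the factor (1 - 0.25 z) = (1 - z/z0) (since 1/z0 = 0.25):
  P(z) = (1 - 0.25 z)(1 + (0.59) z + (-0.28) z^2)
  [check: z-coef 0.59 - (0.25) = 0.34; z^2-coef -0.28 - (0.25)(0.59) = -0.4275; z^3-coef -(0.25)(-0.28) = 0.07.]
Remaining roots from the quadratic factor 1 + (0.59) z + (-0.28) z^2:
  Set 1 + (0.59) z + (-0.28) z^2 = 0, i.e. a z^2 + b z + c = 0 with a = -0.28, b = 0.59, c = 1.
  Discriminant D = b^2 - 4ac = (0.59)^2 - 4*(-0.28)*1 = 0.3481 - (-1.12) = 1.4681.
  D >= 0, so the roots are real: z = (-b +/- sqrt(D)) / (2a) = (-0.59 +/- 1.211652) / (-0.56).
    z_1 = (-0.59 + 1.211652) / (-0.56) = -1.1101,   |z_1| = 1.1101.
    z_2 = (-0.59 - 1.211652) / (-0.56) = 3.2172,   |z_2| = 3.2172.
Moduli of all roots: 4.0000, 1.1101, 3.2172.
All moduli strictly greater than 1? Yes.
Verdict: Stationary.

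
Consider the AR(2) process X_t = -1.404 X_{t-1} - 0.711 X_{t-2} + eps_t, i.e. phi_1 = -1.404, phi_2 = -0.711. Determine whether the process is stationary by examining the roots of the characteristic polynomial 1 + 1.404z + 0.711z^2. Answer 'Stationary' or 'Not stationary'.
\text{Stationary}

The AR(p) characteristic polynomial is P(z) = 1 + 1.404z + 0.711z^2.
Stationarity requires all roots to lie outside the unit circle, i.e. |z| > 1 for every root.
Set 1 + (1.404) z + (0.711) z^2 = 0, i.e. a z^2 + b z + c = 0 with a = 0.711, b = 1.404, c = 1.
Discriminant D = b^2 - 4ac = (1.404)^2 - 4*(0.711)*1 = 1.971216 - (2.844) = -0.872784.
D < 0, so the roots are the complex-conjugate pair z = (-b +/- i sqrt(-D)) / (2a) = -0.9873 +/- 0.657i.
For a conjugate pair |z|^2 = z * conj(z) = (product of roots) = c/a = 1/(0.711) = 1.40647, so |z| = sqrt(1.40647) = 1.1859 for both roots.
Moduli of all roots: 1.1859, 1.1859.
All moduli strictly greater than 1? Yes.
Verdict: Stationary.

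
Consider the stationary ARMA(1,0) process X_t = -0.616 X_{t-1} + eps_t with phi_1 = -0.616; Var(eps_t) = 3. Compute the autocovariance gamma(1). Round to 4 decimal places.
\gamma(1) = -2.9780

Multiply the model equation by X_{t-k} and take expectations. With theta_0 = psi_0 = 1 and psi_j the MA(infinity) weights, this gives
  gamma(k) - sum_i phi_i gamma(k-i) = c_k,
  c_k = sigma^2 * sum_{j=k..q} theta_j psi_{j-k}   (c_k = 0 for k > q),
using gamma(-m) = gamma(m).
Pure AR (q = 0): c_0 = sigma^2 = 3, c_k = 0 for k >= 1.
Equations for k = 0 and k = 1 (AR order 1):
  gamma(0) = phi_1 gamma(1) + c_0
  gamma(1) = phi_1 gamma(0) + c_1
Substituting the second into the first: gamma(0) (1 - phi_1^2) = c_0 + phi_1 c_1, so
  gamma(0) = c_0 / (1 - phi_1^2) = 3 / (1 - (-0.616)^2) = 3 / 0.620544 = 4.834468.
  gamma(1) = phi_1 gamma(0) = (-0.616)(4.834468) = -2.978032.
Therefore gamma(1) = -2.9780 (to 4 decimal places).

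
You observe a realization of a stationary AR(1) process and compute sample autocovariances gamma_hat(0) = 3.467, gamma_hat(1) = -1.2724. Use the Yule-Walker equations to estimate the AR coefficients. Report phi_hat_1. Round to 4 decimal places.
\hat\phi_{1} = -0.3670

The Yule-Walker equations for an AR(p) process read, in matrix form,
  Gamma_p phi = r_p,   with   (Gamma_p)_{ij} = gamma(|i - j|),
                       (r_p)_i = gamma(i),   i,j = 1..p.
Substitute the sample gammas (Toeplitz matrix and right-hand side of size 1):
  Gamma_p = [[3.467]]
  r_p     = [-1.2724]
With p = 1 this is the single equation gamma(0) phi_1 = gamma(1):
  phi_hat_1 = gamma(1) / gamma(0) = -1.2724 / 3.467 = -0.3670.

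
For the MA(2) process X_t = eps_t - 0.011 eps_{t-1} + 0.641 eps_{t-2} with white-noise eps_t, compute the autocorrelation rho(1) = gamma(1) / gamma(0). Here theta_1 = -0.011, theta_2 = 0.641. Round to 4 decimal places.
\rho(1) = -0.0128

For an MA(q) process with theta_0 = 1, the autocovariance is
  gamma(k) = sigma^2 * sum_{i=0..q-k} theta_i * theta_{i+k},
and rho(k) = gamma(k) / gamma(0). Sigma^2 cancels.
  numerator   = (1)*(-0.011) + (-0.011)*(0.641) = -0.018051.
  denominator = (1)^2 + (-0.011)^2 + (0.641)^2 = 1.411002.
  rho(1) = -0.018051 / 1.411002 = -0.0128.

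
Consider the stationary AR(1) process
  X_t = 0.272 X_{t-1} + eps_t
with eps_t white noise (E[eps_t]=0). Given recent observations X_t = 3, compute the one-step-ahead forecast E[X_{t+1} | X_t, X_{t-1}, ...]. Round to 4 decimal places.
E[X_{t+1} \mid \mathcal F_t] = 0.8160

For an AR(p) model X_t = c + sum_i phi_i X_{t-i} + eps_t, the
one-step-ahead conditional mean is
  E[X_{t+1} | X_t, ...] = c + sum_i phi_i X_{t+1-i}.
Substitute known values:
  E[X_{t+1} | ...] = (0.272) * (3)
                   = 0.8160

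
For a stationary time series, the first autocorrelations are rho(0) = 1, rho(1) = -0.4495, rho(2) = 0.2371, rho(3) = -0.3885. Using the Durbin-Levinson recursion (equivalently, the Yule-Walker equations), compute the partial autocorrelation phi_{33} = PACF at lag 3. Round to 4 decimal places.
\phi_{33} = -0.3351

The PACF at lag k is phi_{kk}, the last component of the solution
to the Yule-Walker system G_k phi = r_k where
  (G_k)_{ij} = rho(|i - j|), (r_k)_i = rho(i), i,j = 1..k.
Equivalently, Durbin-Levinson gives phi_{kk} iteratively:
  phi_{11} = rho(1)
  phi_{kk} = [rho(k) - sum_{j=1..k-1} phi_{k-1,j} rho(k-j)]
            / [1 - sum_{j=1..k-1} phi_{k-1,j} rho(j)],
  phi_{k,j} = phi_{k-1,j} - phi_{kk} phi_{k-1,k-j},  j = 1..k-1.
Step k = 1:
  phi_11 = rho(1) = -0.4495.
Step k = 2:
  phi_22 = [rho(2) - phi_11 rho(1)] / [1 - phi_11 rho(1)] = [0.2371 - (-0.4495)(-0.4495)] / [1 - (-0.4495)(-0.4495)]
         = 0.03504975 / 0.79794975 = 0.043925.
  Update: phi_21 = phi_11 - phi_22 phi_11 = -0.4495 - (0.043925)(-0.4495) = -0.429756.
Step k = 3:
  phi_33 = [rho(3) - phi_21 rho(2) - phi_22 rho(1)] / [1 - phi_21 rho(1) - phi_22 rho(2)]
    numerator   = -0.3885 - (-0.429756)(0.2371) - (0.043925)(-0.4495) = -0.26686072
    denominator = 1 - (-0.429756)(-0.4495) - (0.043925)(0.2371) = 0.7964102
  phi_33 = -0.26686072 / 0.7964102 = -0.3351.
Therefore phi_{33} = -0.3351.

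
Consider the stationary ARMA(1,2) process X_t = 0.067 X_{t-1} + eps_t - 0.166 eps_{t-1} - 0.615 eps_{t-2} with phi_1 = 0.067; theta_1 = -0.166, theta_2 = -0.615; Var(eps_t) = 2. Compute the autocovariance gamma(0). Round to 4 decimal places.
\gamma(0) = 2.7959

Multiply the model equation by X_{t-k} and take expectations. With theta_0 = psi_0 = 1 and psi_j the MA(infinity) weights, this gives
  gamma(k) - sum_i phi_i gamma(k-i) = c_k,
  c_k = sigma^2 * sum_{j=k..q} theta_j psi_{j-k}   (c_k = 0 for k > q),
using gamma(-m) = gamma(m).
psi-weights needed (psi_j = theta_j + sum_i phi_i psi_{j-i}):
  psi_1 = theta_1 + phi_1 = -0.166 + (0.067) = -0.099
  psi_2 = theta_2 + phi_1 psi_1 = -0.615 + (0.067)(-0.099) = -0.621633
Right-hand sides:
  c_0 = sigma^2 (1 + theta_1 psi_1 + theta_2 psi_2) = 2 * (1 + (-0.166)(-0.099) + (-0.615)(-0.621633)) = 2 * 1.398738 = 2.797477
  c_1 = sigma^2 (theta_1 + theta_2 psi_1) = 2 * (-0.166 + (-0.615)(-0.099)) = -0.21023
  c_2 = sigma^2 theta_2 = 2 * (-0.615) = -1.23
Equations for k = 0 and k = 1 (AR order 1):
  gamma(0) = phi_1 gamma(1) + c_0
  gamma(1) = phi_1 gamma(0) + c_1
Substituting the second into the first: gamma(0) (1 - phi_1^2) = c_0 + phi_1 c_1, so
  gamma(0) = (c_0 + phi_1 c_1) / (1 - phi_1^2) = (2.797477 + (0.067)(-0.21023)) / (1 - (0.067)^2) = 2.783391 / 0.995511 = 2.795942.
Therefore gamma(0) = 2.7959 (to 4 decimal places).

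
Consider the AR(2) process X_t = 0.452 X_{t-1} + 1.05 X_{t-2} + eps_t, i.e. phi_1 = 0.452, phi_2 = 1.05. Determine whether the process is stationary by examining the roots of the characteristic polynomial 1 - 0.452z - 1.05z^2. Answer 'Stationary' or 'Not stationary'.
\text{Not stationary}

The AR(p) characteristic polynomial is P(z) = 1 - 0.452z - 1.05z^2.
Stationarity requires all roots to lie outside the unit circle, i.e. |z| > 1 for every root.
Set 1 + (-0.452) z + (-1.05) z^2 = 0, i.e. a z^2 + b z + c = 0 with a = -1.05, b = -0.452, c = 1.
Discriminant D = b^2 - 4ac = (-0.452)^2 - 4*(-1.05)*1 = 0.204304 - (-4.2) = 4.404304.
D >= 0, so the roots are real: z = (-b +/- sqrt(D)) / (2a) = (0.452 +/- 2.098643) / (-2.1).
  z_1 = (0.452 + 2.098643) / (-2.1) = -1.2146,   |z_1| = 1.2146.
  z_2 = (0.452 - 2.098643) / (-2.1) = 0.7841,   |z_2| = 0.7841.
Moduli of all roots: 1.2146, 0.7841.
All moduli strictly greater than 1? No.
Verdict: Not stationary.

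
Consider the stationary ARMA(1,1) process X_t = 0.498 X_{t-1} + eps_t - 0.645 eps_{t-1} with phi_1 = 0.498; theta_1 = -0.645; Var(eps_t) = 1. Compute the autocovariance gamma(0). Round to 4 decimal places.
\gamma(0) = 1.0287

Multiply the model equation by X_{t-k} and take expectations. With theta_0 = psi_0 = 1 and psi_j the MA(infinity) weights, this gives
  gamma(k) - sum_i phi_i gamma(k-i) = c_k,
  c_k = sigma^2 * sum_{j=k..q} theta_j psi_{j-k}   (c_k = 0 for k > q),
using gamma(-m) = gamma(m).
psi-weights needed (psi_j = theta_j + sum_i phi_i psi_{j-i}):
  psi_1 = theta_1 + phi_1 = -0.645 + (0.498) = -0.147
Right-hand sides:
  c_0 = sigma^2 (1 + theta_1 psi_1) = 1 * (1 + (-0.645)(-0.147)) = 1 * 1.094815 = 1.094815
  c_1 = sigma^2 theta_1 = 1 * (-0.645) = -0.645
  c_2 = 0
Equations for k = 0 and k = 1 (AR order 1):
  gamma(0) = phi_1 gamma(1) + c_0
  gamma(1) = phi_1 gamma(0) + c_1
Substituting the second into the first: gamma(0) (1 - phi_1^2) = c_0 + phi_1 c_1, so
  gamma(0) = (c_0 + phi_1 c_1) / (1 - phi_1^2) = (1.094815 + (0.498)(-0.645)) / (1 - (0.498)^2) = 0.773605 / 0.751996 = 1.028736.
Therefore gamma(0) = 1.0287 (to 4 decimal places).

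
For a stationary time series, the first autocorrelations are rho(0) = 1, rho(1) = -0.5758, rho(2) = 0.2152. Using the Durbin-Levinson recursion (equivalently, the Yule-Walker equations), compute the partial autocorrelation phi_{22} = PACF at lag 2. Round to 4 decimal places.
\phi_{22} = -0.1741

The PACF at lag k is phi_{kk}, the last component of the solution
to the Yule-Walker system G_k phi = r_k where
  (G_k)_{ij} = rho(|i - j|), (r_k)_i = rho(i), i,j = 1..k.
Equivalently, Durbin-Levinson gives phi_{kk} iteratively:
  phi_{11} = rho(1)
  phi_{kk} = [rho(k) - sum_{j=1..k-1} phi_{k-1,j} rho(k-j)]
            / [1 - sum_{j=1..k-1} phi_{k-1,j} rho(j)],
  phi_{k,j} = phi_{k-1,j} - phi_{kk} phi_{k-1,k-j},  j = 1..k-1.
Step k = 1:
  phi_11 = rho(1) = -0.5758.
Step k = 2:
  phi_22 = [rho(2) - phi_11 rho(1)] / [1 - phi_11 rho(1)] = [0.2152 - (-0.5758)(-0.5758)] / [1 - (-0.5758)(-0.5758)]
         = -0.11634564 / 0.66845436 = -0.1741.
Therefore phi_{22} = -0.1741.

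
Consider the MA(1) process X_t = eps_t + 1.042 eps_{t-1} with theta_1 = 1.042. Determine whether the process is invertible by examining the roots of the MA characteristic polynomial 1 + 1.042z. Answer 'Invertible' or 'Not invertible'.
\text{Not invertible}

The MA(q) characteristic polynomial is P(z) = 1 + 1.042z.
Invertibility requires all roots to lie outside the unit circle, i.e. |z| > 1 for every root.
This is linear in z: 1 + (1.042) z = 0  =>  z = -1/(1.042) = -0.959693,  |z| = 0.959693.
Moduli of all roots: 0.9597.
All moduli strictly greater than 1? No.
Verdict: Not invertible.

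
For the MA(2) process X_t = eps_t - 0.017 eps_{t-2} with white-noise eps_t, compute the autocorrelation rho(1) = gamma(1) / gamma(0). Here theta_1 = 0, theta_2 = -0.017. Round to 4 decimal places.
\rho(1) = 0.0000

For an MA(q) process with theta_0 = 1, the autocovariance is
  gamma(k) = sigma^2 * sum_{i=0..q-k} theta_i * theta_{i+k},
and rho(k) = gamma(k) / gamma(0). Sigma^2 cancels.
  numerator   = (1)*(0) + (0)*(-0.017) = 0.
  denominator = (1)^2 + (0)^2 + (-0.017)^2 = 1.000289.
  rho(1) = 0 / 1.000289 = 0.0000.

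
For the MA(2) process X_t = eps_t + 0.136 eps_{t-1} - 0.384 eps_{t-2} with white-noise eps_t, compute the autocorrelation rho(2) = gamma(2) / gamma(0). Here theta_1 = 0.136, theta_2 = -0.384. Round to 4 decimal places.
\rho(2) = -0.3293

For an MA(q) process with theta_0 = 1, the autocovariance is
  gamma(k) = sigma^2 * sum_{i=0..q-k} theta_i * theta_{i+k},
and rho(k) = gamma(k) / gamma(0). Sigma^2 cancels.
  numerator   = (1)*(-0.384) = -0.384.
  denominator = (1)^2 + (0.136)^2 + (-0.384)^2 = 1.165952.
  rho(2) = -0.384 / 1.165952 = -0.3293.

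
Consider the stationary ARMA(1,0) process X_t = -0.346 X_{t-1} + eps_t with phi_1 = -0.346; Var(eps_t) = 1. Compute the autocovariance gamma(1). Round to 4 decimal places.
\gamma(1) = -0.3931

Multiply the model equation by X_{t-k} and take expectations. With theta_0 = psi_0 = 1 and psi_j the MA(infinity) weights, this gives
  gamma(k) - sum_i phi_i gamma(k-i) = c_k,
  c_k = sigma^2 * sum_{j=k..q} theta_j psi_{j-k}   (c_k = 0 for k > q),
using gamma(-m) = gamma(m).
Pure AR (q = 0): c_0 = sigma^2 = 1, c_k = 0 for k >= 1.
Equations for k = 0 and k = 1 (AR order 1):
  gamma(0) = phi_1 gamma(1) + c_0
  gamma(1) = phi_1 gamma(0) + c_1
Substituting the second into the first: gamma(0) (1 - phi_1^2) = c_0 + phi_1 c_1, so
  gamma(0) = c_0 / (1 - phi_1^2) = 1 / (1 - (-0.346)^2) = 1 / 0.880284 = 1.135997.
  gamma(1) = phi_1 gamma(0) = (-0.346)(1.135997) = -0.393055.
Therefore gamma(1) = -0.3931 (to 4 decimal places).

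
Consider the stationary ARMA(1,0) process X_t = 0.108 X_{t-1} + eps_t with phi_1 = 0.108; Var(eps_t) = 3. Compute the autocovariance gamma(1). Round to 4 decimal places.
\gamma(1) = 0.3278

Multiply the model equation by X_{t-k} and take expectations. With theta_0 = psi_0 = 1 and psi_j the MA(infinity) weights, this gives
  gamma(k) - sum_i phi_i gamma(k-i) = c_k,
  c_k = sigma^2 * sum_{j=k..q} theta_j psi_{j-k}   (c_k = 0 for k > q),
using gamma(-m) = gamma(m).
Pure AR (q = 0): c_0 = sigma^2 = 3, c_k = 0 for k >= 1.
Equations for k = 0 and k = 1 (AR order 1):
  gamma(0) = phi_1 gamma(1) + c_0
  gamma(1) = phi_1 gamma(0) + c_1
Substituting the second into the first: gamma(0) (1 - phi_1^2) = c_0 + phi_1 c_1, so
  gamma(0) = c_0 / (1 - phi_1^2) = 3 / (1 - (0.108)^2) = 3 / 0.988336 = 3.035405.
  gamma(1) = phi_1 gamma(0) = (0.108)(3.035405) = 0.327824.
Therefore gamma(1) = 0.3278 (to 4 decimal places).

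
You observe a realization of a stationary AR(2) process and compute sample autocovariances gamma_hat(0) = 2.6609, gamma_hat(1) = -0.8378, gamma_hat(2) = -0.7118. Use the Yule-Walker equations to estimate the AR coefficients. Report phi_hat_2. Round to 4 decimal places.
\hat\phi_{2} = -0.4070

The Yule-Walker equations for an AR(p) process read, in matrix form,
  Gamma_p phi = r_p,   with   (Gamma_p)_{ij} = gamma(|i - j|),
                       (r_p)_i = gamma(i),   i,j = 1..p.
Substitute the sample gammas (Toeplitz matrix and right-hand side of size 2):
  Gamma_p = [[2.6609, -0.8378], [-0.8378, 2.6609]]
  r_p     = [-0.8378, -0.7118]
Written out:
  2.6609 phi_1 - 0.8378 phi_2 = -0.8378
  -0.8378 phi_1 + 2.6609 phi_2 = -0.7118
Solve by Cramer's rule:
  det = gamma(0)^2 - gamma(1)^2 = (2.6609)^2 - (-0.8378)^2 = 7.08038881 - 0.70190884 = 6.37847997
  phi_hat_1 = [gamma(1) gamma(0) - gamma(1) gamma(2)] / det = [(-0.8378)(2.6609) - (-0.8378)(-0.7118)] / 6.37847997 = -2.82564806 / 6.37847997 = -0.443
  phi_hat_2 = [gamma(0) gamma(2) - gamma(1)^2] / det = [(2.6609)(-0.7118) - (-0.8378)^2] / 6.37847997 = -2.59593746 / 6.37847997 = -0.407
So phi_hat = [-0.4430, -0.4070].
Therefore phi_hat_2 = -0.4070.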